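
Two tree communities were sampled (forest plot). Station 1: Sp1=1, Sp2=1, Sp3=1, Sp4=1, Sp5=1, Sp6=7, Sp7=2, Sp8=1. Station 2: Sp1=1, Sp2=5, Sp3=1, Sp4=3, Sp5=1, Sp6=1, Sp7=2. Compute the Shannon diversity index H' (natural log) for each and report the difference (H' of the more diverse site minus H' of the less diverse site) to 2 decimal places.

0.02

Station 1: N=15, proportions 0.0667, 0.0667, 0.0667, 0.0667, 0.0667, 0.4667, 0.1333, 0.0667, giving H' = 1.7075 (working shown to 4 dp, full precision carried).
Station 2: N=14, proportions 0.0714, 0.3571, 0.0714, 0.2143, 0.0714, 0.0714, 0.1429, giving H' = 1.7298.
Difference = |1.7075 − 1.7298| = 0.0223, i.e. 0.02 to 2 decimal places.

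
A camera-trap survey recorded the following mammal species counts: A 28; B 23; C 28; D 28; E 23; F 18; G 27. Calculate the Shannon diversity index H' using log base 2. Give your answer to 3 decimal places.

Total N = 28+23+28+28+23+18+27 = 175, so the proportions are 0.16, 0.13143, 0.16, 0.16, 0.13143, 0.10286, 0.15429 (working shown to 5 dp, full precision carried).
Each pᵢ log₂ pᵢ term: 0.16×(-2.64386)=-0.42302, 0.13143×(-2.92765)=-0.38478, 0.16×(-2.64386)=-0.42302, 0.16×(-2.64386)=-0.42302, 0.13143×(-2.92765)=-0.38478, 0.10286×(-3.28129)=-0.33750, 0.15429×(-2.69632)=-0.41600.
Sum = -2.79211, so H' = 2.792.

2.792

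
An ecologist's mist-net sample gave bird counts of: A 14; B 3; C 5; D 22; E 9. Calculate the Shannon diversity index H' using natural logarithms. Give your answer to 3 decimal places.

1.403

Total N = 14+3+5+22+9 = 53, so the proportions are 0.26415, 0.0566, 0.09434, 0.41509, 0.16981 (working shown to 5 dp, full precision carried).
Each pᵢ ln pᵢ term: 0.26415×(-1.33123)=-0.35165, 0.0566×(-2.87168)=-0.16255, 0.09434×(-2.36085)=-0.22272, 0.41509×(-0.87925)=-0.36497, 0.16981×(-1.77307)=-0.30109.
Sum = -1.40298, so H' = 1.403.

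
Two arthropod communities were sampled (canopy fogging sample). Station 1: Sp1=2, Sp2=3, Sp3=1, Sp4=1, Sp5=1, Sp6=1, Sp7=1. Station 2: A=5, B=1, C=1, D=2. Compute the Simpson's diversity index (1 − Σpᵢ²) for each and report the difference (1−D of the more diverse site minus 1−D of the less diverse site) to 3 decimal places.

Station 1: N=10, proportions 0.2, 0.3, 0.1, 0.1, 0.1, 0.1, 0.1, giving 1−D = 0.82000 (working shown to 5 dp, full precision carried).
Station 2: N=9, proportions 0.55556, 0.11111, 0.11111, 0.22222, giving 1−D = 0.61728.
Difference = |0.82000 − 0.61728| = 0.20272, i.e. 0.203 to 3 decimal places.

0.203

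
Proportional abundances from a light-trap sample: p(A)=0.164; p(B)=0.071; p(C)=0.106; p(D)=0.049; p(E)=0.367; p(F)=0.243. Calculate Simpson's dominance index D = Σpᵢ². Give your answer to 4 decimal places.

D = 0.164² + 0.071² + 0.106² + 0.049² + 0.367² + 0.243² = 0.026896 + 0.005041 + 0.011236 + 0.002401 + 0.134689 + 0.059049 = 0.239312 (working shown to 6 dp, full precision carried).
To 4 decimal places, D = 0.2393.

0.2393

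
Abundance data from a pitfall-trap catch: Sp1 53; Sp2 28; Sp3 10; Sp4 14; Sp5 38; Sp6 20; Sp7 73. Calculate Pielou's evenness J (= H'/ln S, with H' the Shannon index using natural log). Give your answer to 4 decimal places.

0.9024

Total N = 53+28+10+14+38+20+73 = 236, so the proportions are 0.224576, 0.118644, 0.042373, 0.059322, 0.161017, 0.084746, 0.309322 (working shown to 6 dp, full precision carried).
H' = −Σ pᵢ ln pᵢ = −((-0.335414) + (-0.252905) + (-0.133951) + (-0.167571) + (-0.294057) + (-0.209161) + (-0.362950)) = 1.756008.
With S = 7 species, ln S = 1.945910, so J = 1.756008/1.945910 = 0.902410, i.e. 0.9024 to 4 decimal places.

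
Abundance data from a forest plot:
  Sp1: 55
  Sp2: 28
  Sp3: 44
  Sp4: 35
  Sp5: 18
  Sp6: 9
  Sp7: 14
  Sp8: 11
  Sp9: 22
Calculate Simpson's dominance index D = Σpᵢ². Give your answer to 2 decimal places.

Total N = 55+28+44+35+18+9+14+11+22 = 236, so the proportions are 0.2331, 0.1186, 0.1864, 0.1483, 0.0763, 0.0381, 0.0593, 0.0466, 0.0932 (working shown to 4 dp, full precision carried).
D = 0.2331² + 0.1186² + 0.1864² + 0.1483² + 0.0763² + 0.0381² + 0.0593² + 0.0466² + 0.0932² = 0.0543 + 0.0141 + 0.0348 + 0.0220 + 0.0058 + 0.0015 + 0.0035 + 0.0022 + 0.0087 = 0.1468.
To 2 decimal places, D = 0.15.

0.15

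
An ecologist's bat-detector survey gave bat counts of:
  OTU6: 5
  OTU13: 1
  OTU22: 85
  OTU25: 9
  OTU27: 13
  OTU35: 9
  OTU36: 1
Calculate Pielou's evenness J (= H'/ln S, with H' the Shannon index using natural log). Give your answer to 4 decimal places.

Total N = 5+1+85+9+13+9+1 = 123, so the proportions are 0.04065, 0.00813, 0.691057, 0.073171, 0.105691, 0.073171, 0.00813 (working shown to 6 dp, full precision carried).
H' = −Σ pᵢ ln pᵢ = −((-0.130193) + (-0.039123) + (-0.255368) + (-0.191339) + (-0.237513) + (-0.191339) + (-0.039123)) = 1.083998.
With S = 7 species, ln S = 1.945910, so J = 1.083998/1.945910 = 0.557065, i.e. 0.5571 to 4 decimal places.

0.5571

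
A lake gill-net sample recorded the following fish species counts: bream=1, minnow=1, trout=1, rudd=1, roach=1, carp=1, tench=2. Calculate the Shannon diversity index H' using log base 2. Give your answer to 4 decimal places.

Total N = 1+1+1+1+1+1+2 = 8, so the proportions are 0.125, 0.125, 0.125, 0.125, 0.125, 0.125, 0.25 (working shown to 6 dp, full precision carried).
Each pᵢ log₂ pᵢ term: 0.125×(-3.000000)=-0.375000, 0.125×(-3.000000)=-0.375000, 0.125×(-3.000000)=-0.375000, 0.125×(-3.000000)=-0.375000, 0.125×(-3.000000)=-0.375000, 0.125×(-3.000000)=-0.375000, 0.25×(-2.000000)=-0.500000.
Sum = -2.750000, so H' = 2.7500.

2.7500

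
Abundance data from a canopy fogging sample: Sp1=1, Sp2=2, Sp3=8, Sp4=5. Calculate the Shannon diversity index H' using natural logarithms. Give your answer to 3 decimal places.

Total N = 1+2+8+5 = 16, so the proportions are 0.0625, 0.125, 0.5, 0.3125 (working shown to 5 dp, full precision carried).
Each pᵢ ln pᵢ term: 0.0625×(-2.77259)=-0.17329, 0.125×(-2.07944)=-0.25993, 0.5×(-0.69315)=-0.34657, 0.3125×(-1.16315)=-0.36348.
Sum = -1.14328, so H' = 1.143.

1.143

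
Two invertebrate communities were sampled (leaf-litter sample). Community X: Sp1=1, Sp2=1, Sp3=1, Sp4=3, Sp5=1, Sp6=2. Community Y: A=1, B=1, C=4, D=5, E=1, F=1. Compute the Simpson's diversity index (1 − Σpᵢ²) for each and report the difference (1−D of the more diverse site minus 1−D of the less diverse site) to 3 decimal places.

0.056

Community X: N=9, proportions 0.11111111, 0.11111111, 0.11111111, 0.33333333, 0.11111111, 0.22222222, giving 1−D = 0.79012346 (working shown to 8 dp, full precision carried).
Community Y: N=13, proportions 0.07692308, 0.07692308, 0.30769231, 0.38461538, 0.07692308, 0.07692308, giving 1−D = 0.73372781.
Difference = |0.79012346 − 0.73372781| = 0.05639565, i.e. 0.056 to 3 decimal places.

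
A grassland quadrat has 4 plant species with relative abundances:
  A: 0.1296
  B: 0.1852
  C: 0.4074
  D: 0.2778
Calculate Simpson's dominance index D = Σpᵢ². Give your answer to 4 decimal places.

0.2942

D = 0.1296² + 0.1852² + 0.4074² + 0.2778² = 0.016796 + 0.034299 + 0.165975 + 0.077173 = 0.294243 (working shown to 6 dp, full precision carried).
To 4 decimal places, D = 0.2942.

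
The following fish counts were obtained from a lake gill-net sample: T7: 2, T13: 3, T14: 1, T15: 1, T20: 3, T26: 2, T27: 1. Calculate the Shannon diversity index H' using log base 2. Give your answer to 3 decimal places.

2.661

Total N = 2+3+1+1+3+2+1 = 13, so the proportions are 0.15385, 0.23077, 0.07692, 0.07692, 0.23077, 0.15385, 0.07692 (working shown to 5 dp, full precision carried).
Each pᵢ log₂ pᵢ term: 0.15385×(-2.70044)=-0.41545, 0.23077×(-2.11548)=-0.48819, 0.07692×(-3.70044)=-0.28465, 0.07692×(-3.70044)=-0.28465, 0.23077×(-2.11548)=-0.48819, 0.15385×(-2.70044)=-0.41545, 0.07692×(-3.70044)=-0.28465.
Sum = -2.66123, so H' = 2.661.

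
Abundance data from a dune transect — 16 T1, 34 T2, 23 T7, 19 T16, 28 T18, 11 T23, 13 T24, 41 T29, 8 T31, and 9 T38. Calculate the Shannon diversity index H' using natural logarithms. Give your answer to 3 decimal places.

2.170

Total N = 16+34+23+19+28+11+13+41+8+9 = 202, so the proportions are 0.07921, 0.16832, 0.11386, 0.09406, 0.13861, 0.05446, 0.06436, 0.20297, 0.0396, 0.04455 (working shown to 5 dp, full precision carried).
Each pᵢ ln pᵢ term: 0.07921×(-2.53568)=-0.20085, 0.16832×(-1.78191)=-0.29992, 0.11386×(-2.17277)=-0.24740, 0.09406×(-2.36383)=-0.22234, 0.13861×(-1.97606)=-0.27391, 0.05446×(-2.91037)=-0.15849, 0.06436×(-2.74332)=-0.17655, 0.20297×(-1.59470)=-0.32368, 0.0396×(-3.22883)=-0.12787, 0.04455×(-3.11104)=-0.13861.
Sum = -2.16961, so H' = 2.170.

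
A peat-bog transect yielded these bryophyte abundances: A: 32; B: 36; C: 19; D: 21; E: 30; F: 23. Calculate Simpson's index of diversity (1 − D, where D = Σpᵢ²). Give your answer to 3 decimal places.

0.824

Total N = 32+36+19+21+30+23 = 161, so the proportions are 0.19876, 0.2236, 0.11801, 0.13043, 0.18634, 0.14286 (working shown to 5 dp, full precision carried).
D = 0.19876² + 0.2236² + 0.11801² + 0.13043² + 0.18634² + 0.14286² = 0.03950 + 0.05000 + 0.01393 + 0.01701 + 0.03472 + 0.02041 = 0.17557.
So 1 − D = 0.82443, i.e. 0.824 to 3 decimal places.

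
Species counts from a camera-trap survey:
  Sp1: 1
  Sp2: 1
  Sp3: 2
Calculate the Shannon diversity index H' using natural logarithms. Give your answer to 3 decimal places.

Total N = 1+1+2 = 4, so the proportions are 0.25, 0.25, 0.5 (working shown to 5 dp, full precision carried).
Each pᵢ ln pᵢ term: 0.25×(-1.38629)=-0.34657, 0.25×(-1.38629)=-0.34657, 0.5×(-0.69315)=-0.34657.
Sum = -1.03972, so H' = 1.040.

1.040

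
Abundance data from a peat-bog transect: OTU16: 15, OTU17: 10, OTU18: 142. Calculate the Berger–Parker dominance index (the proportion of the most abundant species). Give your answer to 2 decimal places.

0.85

Total N = 15+10+142 = 167, so the proportions are 0.0898, 0.0599, 0.8503 (working shown to 4 dp, full precision carried).
The largest proportion is 0.8503, i.e. d = 0.85 to 2 decimal places.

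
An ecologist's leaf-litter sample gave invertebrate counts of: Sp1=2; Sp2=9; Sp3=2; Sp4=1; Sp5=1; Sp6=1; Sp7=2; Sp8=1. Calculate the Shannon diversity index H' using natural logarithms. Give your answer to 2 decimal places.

1.68

Total N = 2+9+2+1+1+1+2+1 = 19, so the proportions are 0.1053, 0.4737, 0.1053, 0.0526, 0.0526, 0.0526, 0.1053, 0.0526 (working shown to 4 dp, full precision carried).
Each pᵢ ln pᵢ term: 0.1053×(-2.2513)=-0.2370, 0.4737×(-0.7472)=-0.3539, 0.1053×(-2.2513)=-0.2370, 0.0526×(-2.9444)=-0.1550, 0.0526×(-2.9444)=-0.1550, 0.0526×(-2.9444)=-0.1550, 0.1053×(-2.2513)=-0.2370, 0.0526×(-2.9444)=-0.1550.
Sum = -1.6848, so H' = 1.68.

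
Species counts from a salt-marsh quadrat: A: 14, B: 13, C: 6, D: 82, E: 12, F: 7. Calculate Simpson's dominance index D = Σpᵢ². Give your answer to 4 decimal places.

Total N = 14+13+6+82+12+7 = 134, so the proportions are 0.104478, 0.097015, 0.044776, 0.61194, 0.089552, 0.052239 (working shown to 6 dp, full precision carried).
D = 0.104478² + 0.097015² + 0.044776² + 0.61194² + 0.089552² + 0.052239² = 0.010916 + 0.009412 + 0.002005 + 0.374471 + 0.008020 + 0.002729 = 0.407552.
To 4 decimal places, D = 0.4076.

0.4076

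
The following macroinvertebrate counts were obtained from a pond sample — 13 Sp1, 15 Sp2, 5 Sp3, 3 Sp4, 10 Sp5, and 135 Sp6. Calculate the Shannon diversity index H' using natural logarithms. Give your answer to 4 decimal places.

0.9413

Total N = 13+15+5+3+10+135 = 181, so the proportions are 0.071823, 0.082873, 0.027624, 0.016575, 0.055249, 0.745856 (working shown to 6 dp, full precision carried).
Each pᵢ ln pᵢ term: 0.071823×(-2.633548)=-0.189150, 0.082873×(-2.490447)=-0.206391, 0.027624×(-3.589059)=-0.099145, 0.016575×(-4.099885)=-0.067954, 0.055249×(-2.895912)=-0.159995, 0.745856×(-0.293222)=-0.218702.
Sum = -0.941336, so H' = 0.9413.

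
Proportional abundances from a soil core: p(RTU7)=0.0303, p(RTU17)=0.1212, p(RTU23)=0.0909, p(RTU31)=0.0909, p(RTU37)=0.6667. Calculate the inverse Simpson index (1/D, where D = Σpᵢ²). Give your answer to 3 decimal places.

2.098

D = 0.0303² + 0.1212² + 0.0909² + 0.0909² + 0.6667² = 0.000918 + 0.014689 + 0.008263 + 0.008263 + 0.444489 = 0.476622 (working shown to 6 dp, full precision carried).
So 1/D = 2.09810, i.e. 2.098 to 3 decimal places.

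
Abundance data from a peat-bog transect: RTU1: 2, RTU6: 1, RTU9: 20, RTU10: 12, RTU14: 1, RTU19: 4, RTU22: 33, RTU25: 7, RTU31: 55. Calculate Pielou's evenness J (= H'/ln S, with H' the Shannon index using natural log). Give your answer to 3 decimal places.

Total N = 2+1+20+12+1+4+33+7+55 = 135, so the proportions are 0.01481, 0.00741, 0.14815, 0.08889, 0.00741, 0.02963, 0.24444, 0.05185, 0.40741 (working shown to 5 dp, full precision carried).
H' = −Σ pᵢ ln pᵢ = −((-0.06240) + (-0.03634) + (-0.28290) + (-0.21514) + (-0.03634) + (-0.10427) + (-0.34437) + (-0.15345) + (-0.36583)) = 1.60102.
With S = 9 species, ln S = 2.19722, so J = 1.60102/2.19722 = 0.72866, i.e. 0.729 to 3 decimal places.

0.729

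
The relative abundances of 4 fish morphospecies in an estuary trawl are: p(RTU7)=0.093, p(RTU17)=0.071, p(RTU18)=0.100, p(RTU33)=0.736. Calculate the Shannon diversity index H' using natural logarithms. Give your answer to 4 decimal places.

0.8646

Each pᵢ ln pᵢ term (working shown to 6 dp, full precision carried): 0.093×(-2.375156)=-0.220889, 0.071×(-2.645075)=-0.187800, 0.1×(-2.302585)=-0.230259, 0.736×(-0.306525)=-0.225603.
Sum = -0.864551, so H' = 0.8646.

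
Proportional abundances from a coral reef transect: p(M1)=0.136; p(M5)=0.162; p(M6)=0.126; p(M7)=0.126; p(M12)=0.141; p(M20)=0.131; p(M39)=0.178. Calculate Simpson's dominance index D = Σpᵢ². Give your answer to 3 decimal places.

D = 0.136² + 0.162² + 0.126² + 0.126² + 0.141² + 0.131² + 0.178² = 0.01850 + 0.02624 + 0.01588 + 0.01588 + 0.01988 + 0.01716 + 0.03168 = 0.14522 (working shown to 5 dp, full precision carried).
To 3 decimal places, D = 0.145.

0.145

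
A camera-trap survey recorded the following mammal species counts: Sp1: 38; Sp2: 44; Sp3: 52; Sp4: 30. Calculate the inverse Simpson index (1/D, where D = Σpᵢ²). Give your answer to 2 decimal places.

3.85

Total N = 38+44+52+30 = 164, so the proportions are 0.231707, 0.268293, 0.317073, 0.182927 (working shown to 6 dp, full precision carried).
D = 0.231707² + 0.268293² + 0.317073² + 0.182927² = 0.053688 + 0.071981 + 0.100535 + 0.033462 = 0.259667.
So 1/D = 3.8511, i.e. 3.85 to 2 decimal places.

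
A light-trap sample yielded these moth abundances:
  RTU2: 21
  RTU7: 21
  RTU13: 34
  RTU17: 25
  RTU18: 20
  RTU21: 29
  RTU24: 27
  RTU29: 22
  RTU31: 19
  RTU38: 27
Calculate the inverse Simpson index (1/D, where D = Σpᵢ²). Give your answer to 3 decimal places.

Total N = 21+21+34+25+20+29+27+22+19+27 = 245, so the proportions are 0.0857143, 0.0857143, 0.1387755, 0.1020408, 0.0816327, 0.1183673, 0.1102041, 0.0897959, 0.077551, 0.1102041 (working shown to 7 dp, full precision carried).
D = 0.0857143² + 0.0857143² + 0.1387755² + 0.1020408² + 0.0816327² + 0.1183673² + 0.1102041² + 0.0897959² + 0.077551² + 0.1102041² = 0.0073469 + 0.0073469 + 0.0192586 + 0.0104123 + 0.0066639 + 0.0140108 + 0.0121449 + 0.0080633 + 0.0060142 + 0.0121449 = 0.1034069.
So 1/D = 9.67053, i.e. 9.671 to 3 decimal places.

9.671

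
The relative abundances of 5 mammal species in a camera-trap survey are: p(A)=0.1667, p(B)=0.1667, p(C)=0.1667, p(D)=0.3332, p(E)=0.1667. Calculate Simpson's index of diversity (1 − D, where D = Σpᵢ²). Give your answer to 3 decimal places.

0.778

D = 0.1667² + 0.1667² + 0.1667² + 0.3332² + 0.1667² = 0.02779 + 0.02779 + 0.02779 + 0.11102 + 0.02779 = 0.22218 (working shown to 5 dp, full precision carried).
So 1 − D = 0.77782, i.e. 0.778 to 3 decimal places.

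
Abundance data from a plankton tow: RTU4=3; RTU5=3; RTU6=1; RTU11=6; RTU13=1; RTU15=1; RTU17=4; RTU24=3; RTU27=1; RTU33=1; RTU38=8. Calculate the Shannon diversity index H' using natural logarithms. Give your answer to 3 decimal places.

Total N = 3+3+1+6+1+1+4+3+1+1+8 = 32, so the proportions are 0.09375, 0.09375, 0.03125, 0.1875, 0.03125, 0.03125, 0.125, 0.09375, 0.03125, 0.03125, 0.25 (working shown to 5 dp, full precision carried).
Each pᵢ ln pᵢ term: 0.09375×(-2.36712)=-0.22192, 0.09375×(-2.36712)=-0.22192, 0.03125×(-3.46574)=-0.10830, 0.1875×(-1.67398)=-0.31387, 0.03125×(-3.46574)=-0.10830, 0.03125×(-3.46574)=-0.10830, 0.125×(-2.07944)=-0.25993, 0.09375×(-2.36712)=-0.22192, 0.03125×(-3.46574)=-0.10830, 0.03125×(-3.46574)=-0.10830, 0.25×(-1.38629)=-0.34657.
Sum = -2.12765, so H' = 2.128.

2.128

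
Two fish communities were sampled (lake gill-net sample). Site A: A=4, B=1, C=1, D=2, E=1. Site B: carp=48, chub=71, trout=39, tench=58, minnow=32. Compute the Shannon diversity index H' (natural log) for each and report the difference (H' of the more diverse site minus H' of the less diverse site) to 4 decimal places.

0.1438

Site A: N=9, proportions 0.444444, 0.111111, 0.111111, 0.222222, 0.111111, giving H' = 1.427061 (working shown to 6 dp, full precision carried).
Site B: N=248, proportions 0.193548, 0.28629, 0.157258, 0.233871, 0.129032, giving H' = 1.570864.
Difference = |1.427061 − 1.570864| = 0.143803, i.e. 0.1438 to 4 decimal places.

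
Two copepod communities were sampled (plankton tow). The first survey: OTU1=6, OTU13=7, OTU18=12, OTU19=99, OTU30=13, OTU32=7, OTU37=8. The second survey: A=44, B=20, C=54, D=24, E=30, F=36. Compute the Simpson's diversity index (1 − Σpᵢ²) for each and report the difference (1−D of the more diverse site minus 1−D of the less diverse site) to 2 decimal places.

0.26

The first survey: N=152, proportions 0.03947, 0.04605, 0.07895, 0.65132, 0.08553, 0.04605, 0.05263, giving 1−D = 0.55367 (working shown to 5 dp, full precision carried).
The second survey: N=208, proportions 0.21154, 0.09615, 0.25962, 0.11538, 0.14423, 0.17308, giving 1−D = 0.81453.
Difference = |0.55367 − 0.81453| = 0.26086, i.e. 0.26 to 2 decimal places.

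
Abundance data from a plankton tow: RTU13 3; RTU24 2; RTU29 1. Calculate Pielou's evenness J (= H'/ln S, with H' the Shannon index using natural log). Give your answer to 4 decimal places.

Total N = 3+2+1 = 6, so the proportions are 0.5, 0.333333, 0.166667 (working shown to 6 dp, full precision carried).
H' = −Σ pᵢ ln pᵢ = −((-0.346574) + (-0.366204) + (-0.298627)) = 1.011404.
With S = 3 species, ln S = 1.098612, so J = 1.011404/1.098612 = 0.920620, i.e. 0.9206 to 4 decimal places.

0.9206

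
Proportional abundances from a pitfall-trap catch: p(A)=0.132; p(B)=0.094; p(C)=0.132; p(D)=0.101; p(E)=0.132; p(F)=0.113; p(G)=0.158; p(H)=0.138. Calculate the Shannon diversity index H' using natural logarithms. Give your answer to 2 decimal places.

Each pᵢ ln pᵢ term (working shown to 4 dp, full precision carried): 0.132×(-2.0250)=-0.2673, 0.094×(-2.3645)=-0.2223, 0.132×(-2.0250)=-0.2673, 0.101×(-2.2926)=-0.2316, 0.132×(-2.0250)=-0.2673, 0.113×(-2.1804)=-0.2464, 0.158×(-1.8452)=-0.2915, 0.138×(-1.9805)=-0.2733.
Sum = -2.0669, so H' = 2.07.

2.07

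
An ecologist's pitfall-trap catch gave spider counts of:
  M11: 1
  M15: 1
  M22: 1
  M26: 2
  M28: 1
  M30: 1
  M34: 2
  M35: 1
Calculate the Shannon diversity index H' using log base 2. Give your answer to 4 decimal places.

2.9219

Total N = 1+1+1+2+1+1+2+1 = 10, so the proportions are 0.1, 0.1, 0.1, 0.2, 0.1, 0.1, 0.2, 0.1 (working shown to 6 dp, full precision carried).
Each pᵢ log₂ pᵢ term: 0.1×(-3.321928)=-0.332193, 0.1×(-3.321928)=-0.332193, 0.1×(-3.321928)=-0.332193, 0.2×(-2.321928)=-0.464386, 0.1×(-3.321928)=-0.332193, 0.1×(-3.321928)=-0.332193, 0.2×(-2.321928)=-0.464386, 0.1×(-3.321928)=-0.332193.
Sum = -2.921928, so H' = 2.9219.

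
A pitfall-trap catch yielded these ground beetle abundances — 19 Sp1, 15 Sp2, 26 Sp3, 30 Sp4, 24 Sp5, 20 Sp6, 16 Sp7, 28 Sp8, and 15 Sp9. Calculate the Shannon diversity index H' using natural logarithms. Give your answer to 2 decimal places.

2.17

Total N = 19+15+26+30+24+20+16+28+15 = 193, so the proportions are 0.0984, 0.0777, 0.1347, 0.1554, 0.1244, 0.1036, 0.0829, 0.1451, 0.0777 (working shown to 4 dp, full precision carried).
Each pᵢ ln pᵢ term: 0.0984×(-2.3183)=-0.2282, 0.0777×(-2.5546)=-0.1985, 0.1347×(-2.0046)=-0.2700, 0.1554×(-1.8615)=-0.2894, 0.1244×(-2.0846)=-0.2592, 0.1036×(-2.2670)=-0.2349, 0.0829×(-2.4901)=-0.2064, 0.1451×(-1.9305)=-0.2801, 0.0777×(-2.5546)=-0.1985.
Sum = -2.1654, so H' = 2.17.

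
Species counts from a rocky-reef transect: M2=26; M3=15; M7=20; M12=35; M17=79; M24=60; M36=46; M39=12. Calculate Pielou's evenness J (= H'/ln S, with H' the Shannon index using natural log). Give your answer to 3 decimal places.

Total N = 26+15+20+35+79+60+46+12 = 293, so the proportions are 0.08874, 0.05119, 0.06826, 0.11945, 0.26962, 0.20478, 0.157, 0.04096 (working shown to 5 dp, full precision carried).
H' = −Σ pᵢ ln pᵢ = −((-0.21493) + (-0.15216) + (-0.18324) + (-0.25382) + (-0.35340) + (-0.32474) + (-0.29068) + (-0.13086)) = 1.90384.
With S = 8 species, ln S = 2.07944, so J = 1.90384/2.07944 = 0.91555, i.e. 0.916 to 3 decimal places.

0.916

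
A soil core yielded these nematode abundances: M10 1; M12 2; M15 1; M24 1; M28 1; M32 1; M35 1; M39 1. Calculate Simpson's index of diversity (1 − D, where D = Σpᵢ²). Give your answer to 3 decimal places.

0.864

Total N = 1+2+1+1+1+1+1+1 = 9, so the proportions are 0.11111, 0.22222, 0.11111, 0.11111, 0.11111, 0.11111, 0.11111, 0.11111 (working shown to 5 dp, full precision carried).
D = 0.11111² + 0.22222² + 0.11111² + 0.11111² + 0.11111² + 0.11111² + 0.11111² + 0.11111² = 0.01235 + 0.04938 + 0.01235 + 0.01235 + 0.01235 + 0.01235 + 0.01235 + 0.01235 = 0.13580.
So 1 − D = 0.86420, i.e. 0.864 to 3 decimal places.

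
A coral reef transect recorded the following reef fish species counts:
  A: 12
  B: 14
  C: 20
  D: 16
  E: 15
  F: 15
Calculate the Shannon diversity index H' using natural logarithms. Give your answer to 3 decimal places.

Total N = 12+14+20+16+15+15 = 92, so the proportions are 0.13043, 0.15217, 0.21739, 0.17391, 0.16304, 0.16304 (working shown to 5 dp, full precision carried).
Each pᵢ ln pᵢ term: 0.13043×(-2.03688)=-0.26568, 0.15217×(-1.88273)=-0.28650, 0.21739×(-1.52606)=-0.33175, 0.17391×(-1.74920)=-0.30421, 0.16304×(-1.81374)=-0.29572, 0.16304×(-1.81374)=-0.29572.
Sum = -1.77958, so H' = 1.780.

1.780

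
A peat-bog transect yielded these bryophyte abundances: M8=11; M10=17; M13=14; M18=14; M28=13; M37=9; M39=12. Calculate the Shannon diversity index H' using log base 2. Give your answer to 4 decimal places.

2.7830

Total N = 11+17+14+14+13+9+12 = 90, so the proportions are 0.122222, 0.188889, 0.155556, 0.155556, 0.144444, 0.1, 0.133333 (working shown to 6 dp, full precision carried).
Each pᵢ log₂ pᵢ term: 0.122222×(-3.032421)=-0.370629, 0.188889×(-2.404390)=-0.454163, 0.155556×(-2.684498)=-0.417589, 0.155556×(-2.684498)=-0.417589, 0.144444×(-2.791413)=-0.403204, 0.1×(-3.321928)=-0.332193, 0.133333×(-2.906891)=-0.387585.
Sum = -2.782951, so H' = 2.7830.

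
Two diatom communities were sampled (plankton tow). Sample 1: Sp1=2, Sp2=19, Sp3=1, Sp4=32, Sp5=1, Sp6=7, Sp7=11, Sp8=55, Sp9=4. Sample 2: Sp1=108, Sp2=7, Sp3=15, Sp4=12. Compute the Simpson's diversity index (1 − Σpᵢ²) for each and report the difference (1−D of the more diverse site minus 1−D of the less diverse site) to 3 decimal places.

0.335

Sample 1: N=132, proportions 0.01515, 0.14394, 0.00758, 0.24242, 0.00758, 0.05303, 0.08333, 0.41667, 0.0303, giving 1−D = 0.73588 (working shown to 5 dp, full precision carried).
Sample 2: N=142, proportions 0.76056, 0.0493, 0.10563, 0.08451, giving 1−D = 0.40081.
Difference = |0.73588 − 0.40081| = 0.33507, i.e. 0.335 to 3 decimal places.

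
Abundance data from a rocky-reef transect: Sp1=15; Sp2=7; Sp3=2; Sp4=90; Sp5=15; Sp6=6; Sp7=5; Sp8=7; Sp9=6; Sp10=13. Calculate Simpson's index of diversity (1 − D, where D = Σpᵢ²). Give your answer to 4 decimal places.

0.6764

Total N = 15+7+2+90+15+6+5+7+6+13 = 166, so the proportions are 0.090361, 0.042169, 0.012048, 0.542169, 0.090361, 0.036145, 0.03012, 0.042169, 0.036145, 0.078313 (working shown to 6 dp, full precision carried).
D = 0.090361² + 0.042169² + 0.012048² + 0.542169² + 0.090361² + 0.036145² + 0.03012² + 0.042169² + 0.036145² + 0.078313² = 0.008165 + 0.001778 + 0.000145 + 0.293947 + 0.008165 + 0.001306 + 0.000907 + 0.001778 + 0.001306 + 0.006133 = 0.323632.
So 1 − D = 0.676368, i.e. 0.6764 to 4 decimal places.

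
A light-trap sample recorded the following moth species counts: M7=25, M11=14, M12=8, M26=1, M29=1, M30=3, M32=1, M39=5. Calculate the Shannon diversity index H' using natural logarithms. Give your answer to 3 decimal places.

Total N = 25+14+8+1+1+3+1+5 = 58, so the proportions are 0.43103, 0.24138, 0.13793, 0.01724, 0.01724, 0.05172, 0.01724, 0.08621 (working shown to 5 dp, full precision carried).
Each pᵢ ln pᵢ term: 0.43103×(-0.84157)=-0.36274, 0.24138×(-1.42139)=-0.34309, 0.13793×(-1.98100)=-0.27324, 0.01724×(-4.06044)=-0.07001, 0.01724×(-4.06044)=-0.07001, 0.05172×(-2.96183)=-0.15320, 0.01724×(-4.06044)=-0.07001, 0.08621×(-2.45101)=-0.21129.
Sum = -1.55359, so H' = 1.554.

1.554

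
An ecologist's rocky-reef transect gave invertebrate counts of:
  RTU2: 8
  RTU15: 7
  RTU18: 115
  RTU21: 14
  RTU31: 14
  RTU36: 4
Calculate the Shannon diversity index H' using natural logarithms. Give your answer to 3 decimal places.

1.042

Total N = 8+7+115+14+14+4 = 162, so the proportions are 0.04938, 0.04321, 0.70988, 0.08642, 0.08642, 0.02469 (working shown to 5 dp, full precision carried).
Each pᵢ ln pᵢ term: 0.04938×(-3.00815)=-0.14855, 0.04321×(-3.14169)=-0.13575, 0.70988×(-0.34266)=-0.24325, 0.08642×(-2.44854)=-0.21160, 0.08642×(-2.44854)=-0.21160, 0.02469×(-3.70130)=-0.09139.
Sum = -1.04215, so H' = 1.042.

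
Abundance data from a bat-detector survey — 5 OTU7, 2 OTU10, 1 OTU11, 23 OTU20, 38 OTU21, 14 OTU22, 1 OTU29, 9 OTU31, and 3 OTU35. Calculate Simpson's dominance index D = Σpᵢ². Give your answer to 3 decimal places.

Total N = 5+2+1+23+38+14+1+9+3 = 96, so the proportions are 0.05208, 0.02083, 0.01042, 0.23958, 0.39583, 0.14583, 0.01042, 0.09375, 0.03125 (working shown to 5 dp, full precision carried).
D = 0.05208² + 0.02083² + 0.01042² + 0.23958² + 0.39583² + 0.14583² + 0.01042² + 0.09375² + 0.03125² = 0.00271 + 0.00043 + 0.00011 + 0.05740 + 0.15668 + 0.02127 + 0.00011 + 0.00879 + 0.00098 = 0.24848.
To 3 decimal places, D = 0.248.

0.248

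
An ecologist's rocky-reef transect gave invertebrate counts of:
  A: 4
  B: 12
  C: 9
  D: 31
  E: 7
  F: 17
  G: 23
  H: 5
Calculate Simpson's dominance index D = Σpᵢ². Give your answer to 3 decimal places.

0.180

Total N = 4+12+9+31+7+17+23+5 = 108, so the proportions are 0.03704, 0.11111, 0.08333, 0.28704, 0.06481, 0.15741, 0.21296, 0.0463 (working shown to 5 dp, full precision carried).
D = 0.03704² + 0.11111² + 0.08333² + 0.28704² + 0.06481² + 0.15741² + 0.21296² + 0.0463² = 0.00137 + 0.01235 + 0.00694 + 0.08239 + 0.00420 + 0.02478 + 0.04535 + 0.00214 = 0.17953.
To 3 decimal places, D = 0.180.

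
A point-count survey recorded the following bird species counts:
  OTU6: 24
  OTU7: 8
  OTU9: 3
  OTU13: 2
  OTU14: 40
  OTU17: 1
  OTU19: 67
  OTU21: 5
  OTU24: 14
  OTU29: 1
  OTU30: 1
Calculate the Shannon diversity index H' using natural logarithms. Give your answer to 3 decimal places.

Total N = 24+8+3+2+40+1+67+5+14+1+1 = 166, so the proportions are 0.14458, 0.04819, 0.01807, 0.01205, 0.24096, 0.00602, 0.40361, 0.03012, 0.08434, 0.00602, 0.00602 (working shown to 5 dp, full precision carried).
Each pᵢ ln pᵢ term: 0.14458×(-1.93393)=-0.27960, 0.04819×(-3.03255)=-0.14615, 0.01807×(-4.01338)=-0.07253, 0.01205×(-4.41884)=-0.05324, 0.24096×(-1.42311)=-0.34292, 0.00602×(-5.11199)=-0.03080, 0.40361×(-0.90730)=-0.36620, 0.03012×(-3.50255)=-0.10550, 0.08434×(-2.47293)=-0.20856, 0.00602×(-5.11199)=-0.03080, 0.00602×(-5.11199)=-0.03080.
Sum = -1.66708, so H' = 1.667.

1.667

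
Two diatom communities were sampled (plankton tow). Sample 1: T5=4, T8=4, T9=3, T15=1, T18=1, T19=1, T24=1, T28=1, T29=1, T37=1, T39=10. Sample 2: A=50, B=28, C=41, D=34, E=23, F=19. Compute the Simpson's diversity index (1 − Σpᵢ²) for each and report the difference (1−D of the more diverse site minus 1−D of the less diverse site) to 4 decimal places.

Sample 1: N=28, proportions 0.142857, 0.142857, 0.107143, 0.035714, 0.035714, 0.035714, 0.035714, 0.035714, 0.035714, 0.035714, 0.357143, giving 1−D = 0.811224 (working shown to 6 dp, full precision carried).
Sample 2: N=195, proportions 0.25641, 0.14359, 0.210256, 0.174359, 0.117949, 0.097436, giving 1−D = 0.815621.
Difference = |0.811224 − 0.815621| = 0.004397, i.e. 0.0044 to 4 decimal places.

0.0044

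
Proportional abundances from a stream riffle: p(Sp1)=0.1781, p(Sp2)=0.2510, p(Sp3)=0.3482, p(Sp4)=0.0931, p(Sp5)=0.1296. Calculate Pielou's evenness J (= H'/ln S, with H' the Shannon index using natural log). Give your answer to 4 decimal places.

H' = −Σ pᵢ ln pᵢ = −((-0.307296) + (-0.346958) + (-0.367343) + (-0.221027) + (-0.264812)) = 1.507436 (working shown to 6 dp, full precision carried).
With S = 5 species, ln S = 1.609438, so J = 1.507436/1.609438 = 0.936623, i.e. 0.9366 to 4 decimal places.

0.9366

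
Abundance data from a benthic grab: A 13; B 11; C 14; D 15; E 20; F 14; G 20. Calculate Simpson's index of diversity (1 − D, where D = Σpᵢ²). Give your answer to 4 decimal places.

0.8509

Total N = 13+11+14+15+20+14+20 = 107, so the proportions are 0.121495, 0.102804, 0.130841, 0.140187, 0.186916, 0.130841, 0.186916 (working shown to 6 dp, full precision carried).
D = 0.121495² + 0.102804² + 0.130841² + 0.140187² + 0.186916² + 0.130841² + 0.186916² = 0.014761 + 0.010569 + 0.017119 + 0.019652 + 0.034938 + 0.017119 + 0.034938 = 0.149096.
So 1 − D = 0.850904, i.e. 0.8509 to 4 decimal places.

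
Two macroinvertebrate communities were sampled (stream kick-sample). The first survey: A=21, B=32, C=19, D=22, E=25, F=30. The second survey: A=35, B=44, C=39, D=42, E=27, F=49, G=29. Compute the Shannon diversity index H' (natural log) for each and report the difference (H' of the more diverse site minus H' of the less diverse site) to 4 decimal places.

The first survey: N=149, proportions 0.14094, 0.214765, 0.127517, 0.147651, 0.167785, 0.201342, giving H' = 1.773788 (working shown to 6 dp, full precision carried).
The second survey: N=265, proportions 0.132075, 0.166038, 0.14717, 0.158491, 0.101887, 0.184906, 0.109434, giving H' = 1.926368.
Difference = |1.773788 − 1.926368| = 0.152580, i.e. 0.1526 to 4 decimal places.

0.1526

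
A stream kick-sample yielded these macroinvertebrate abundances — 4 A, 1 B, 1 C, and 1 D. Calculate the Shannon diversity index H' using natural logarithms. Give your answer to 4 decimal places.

Total N = 4+1+1+1 = 7, so the proportions are 0.571429, 0.142857, 0.142857, 0.142857 (working shown to 6 dp, full precision carried).
Each pᵢ ln pᵢ term: 0.571429×(-0.559616)=-0.319780, 0.142857×(-1.945910)=-0.277987, 0.142857×(-1.945910)=-0.277987, 0.142857×(-1.945910)=-0.277987.
Sum = -1.153742, so H' = 1.1537.

1.1537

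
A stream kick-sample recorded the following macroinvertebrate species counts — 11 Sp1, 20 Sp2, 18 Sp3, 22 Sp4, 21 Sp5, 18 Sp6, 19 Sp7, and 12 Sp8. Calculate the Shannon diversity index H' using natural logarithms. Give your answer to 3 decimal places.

Total N = 11+20+18+22+21+18+19+12 = 141, so the proportions are 0.07801, 0.14184, 0.12766, 0.15603, 0.14894, 0.12766, 0.13475, 0.08511 (working shown to 5 dp, full precision carried).
Each pᵢ ln pᵢ term: 0.07801×(-2.55086)=-0.19900, 0.14184×(-1.95303)=-0.27703, 0.12766×(-2.05839)=-0.26277, 0.15603×(-1.85772)=-0.28986, 0.14894×(-1.90424)=-0.28361, 0.12766×(-2.05839)=-0.26277, 0.13475×(-2.00432)=-0.27009, 0.08511×(-2.46385)=-0.20969.
Sum = -2.05482, so H' = 2.055.

2.055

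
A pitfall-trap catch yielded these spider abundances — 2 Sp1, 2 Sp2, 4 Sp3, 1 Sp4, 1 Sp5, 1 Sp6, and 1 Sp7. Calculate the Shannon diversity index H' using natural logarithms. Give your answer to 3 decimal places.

1.792

Total N = 2+2+4+1+1+1+1 = 12, so the proportions are 0.16667, 0.16667, 0.33333, 0.08333, 0.08333, 0.08333, 0.08333 (working shown to 5 dp, full precision carried).
Each pᵢ ln pᵢ term: 0.16667×(-1.79176)=-0.29863, 0.16667×(-1.79176)=-0.29863, 0.33333×(-1.09861)=-0.36620, 0.08333×(-2.48491)=-0.20708, 0.08333×(-2.48491)=-0.20708, 0.08333×(-2.48491)=-0.20708, 0.08333×(-2.48491)=-0.20708.
Sum = -1.79176, so H' = 1.792.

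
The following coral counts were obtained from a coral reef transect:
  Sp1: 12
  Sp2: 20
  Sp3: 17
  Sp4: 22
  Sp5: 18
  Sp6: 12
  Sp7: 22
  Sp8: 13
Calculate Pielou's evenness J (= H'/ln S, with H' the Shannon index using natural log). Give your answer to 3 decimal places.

Total N = 12+20+17+22+18+12+22+13 = 136, so the proportions are 0.08824, 0.14706, 0.125, 0.16176, 0.13235, 0.08824, 0.16176, 0.09559 (working shown to 5 dp, full precision carried).
H' = −Σ pᵢ ln pᵢ = −((-0.21421) + (-0.28190) + (-0.25993) + (-0.29467) + (-0.26766) + (-0.21421) + (-0.29467) + (-0.22441)) = 2.05167.
With S = 8 species, ln S = 2.07944, so J = 2.05167/2.07944 = 0.98664, i.e. 0.987 to 3 decimal places.

0.987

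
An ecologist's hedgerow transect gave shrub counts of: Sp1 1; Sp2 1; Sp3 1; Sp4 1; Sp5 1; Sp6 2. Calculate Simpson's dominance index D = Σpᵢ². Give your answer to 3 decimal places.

0.184

Total N = 1+1+1+1+1+2 = 7, so the proportions are 0.14286, 0.14286, 0.14286, 0.14286, 0.14286, 0.28571 (working shown to 5 dp, full precision carried).
D = 0.14286² + 0.14286² + 0.14286² + 0.14286² + 0.14286² + 0.28571² = 0.02041 + 0.02041 + 0.02041 + 0.02041 + 0.02041 + 0.08163 = 0.18367.
To 3 decimal places, D = 0.184.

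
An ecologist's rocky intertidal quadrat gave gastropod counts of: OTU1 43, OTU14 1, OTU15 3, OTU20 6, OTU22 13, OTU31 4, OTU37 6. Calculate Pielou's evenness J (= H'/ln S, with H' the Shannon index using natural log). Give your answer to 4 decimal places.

Total N = 43+1+3+6+13+4+6 = 76, so the proportions are 0.565789, 0.013158, 0.039474, 0.078947, 0.171053, 0.052632, 0.078947 (working shown to 6 dp, full precision carried).
H' = −Σ pᵢ ln pᵢ = −((-0.322236) + (-0.056983) + (-0.127584) + (-0.200445) + (-0.302042) + (-0.154970) + (-0.200445)) = 1.364706.
With S = 7 species, ln S = 1.945910, so J = 1.364706/1.945910 = 0.701320, i.e. 0.7013 to 4 decimal places.

0.7013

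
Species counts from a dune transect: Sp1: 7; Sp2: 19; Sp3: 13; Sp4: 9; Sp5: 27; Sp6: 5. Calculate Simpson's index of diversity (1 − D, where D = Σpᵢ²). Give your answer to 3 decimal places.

Total N = 7+19+13+9+27+5 = 80, so the proportions are 0.0875, 0.2375, 0.1625, 0.1125, 0.3375, 0.0625 (working shown to 5 dp, full precision carried).
D = 0.0875² + 0.2375² + 0.1625² + 0.1125² + 0.3375² + 0.0625² = 0.00766 + 0.05641 + 0.02641 + 0.01266 + 0.11391 + 0.00391 = 0.22094.
So 1 − D = 0.77906, i.e. 0.779 to 3 decimal places.

0.779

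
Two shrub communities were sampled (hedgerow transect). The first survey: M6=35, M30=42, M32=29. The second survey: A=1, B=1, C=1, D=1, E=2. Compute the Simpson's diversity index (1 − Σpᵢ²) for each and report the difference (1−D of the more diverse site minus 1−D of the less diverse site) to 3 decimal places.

0.119

The first survey: N=106, proportions 0.33019, 0.39623, 0.27358, giving 1−D = 0.65913 (working shown to 5 dp, full precision carried).
The second survey: N=6, proportions 0.16667, 0.16667, 0.16667, 0.16667, 0.33333, giving 1−D = 0.77778.
Difference = |0.65913 − 0.77778| = 0.11865, i.e. 0.119 to 3 decimal places.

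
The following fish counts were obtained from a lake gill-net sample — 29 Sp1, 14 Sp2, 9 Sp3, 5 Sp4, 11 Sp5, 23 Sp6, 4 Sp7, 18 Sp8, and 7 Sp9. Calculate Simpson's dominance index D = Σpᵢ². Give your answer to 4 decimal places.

0.1515

Total N = 29+14+9+5+11+23+4+18+7 = 120, so the proportions are 0.241667, 0.116667, 0.075, 0.041667, 0.091667, 0.191667, 0.033333, 0.15, 0.058333 (working shown to 6 dp, full precision carried).
D = 0.241667² + 0.116667² + 0.075² + 0.041667² + 0.091667² + 0.191667² + 0.033333² + 0.15² + 0.058333² = 0.058403 + 0.013611 + 0.005625 + 0.001736 + 0.008403 + 0.036736 + 0.001111 + 0.022500 + 0.003403 = 0.151528.
To 4 decimal places, D = 0.1515.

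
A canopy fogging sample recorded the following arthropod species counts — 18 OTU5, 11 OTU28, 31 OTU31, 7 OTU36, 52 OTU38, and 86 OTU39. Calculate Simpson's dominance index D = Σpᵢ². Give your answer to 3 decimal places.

0.275

Total N = 18+11+31+7+52+86 = 205, so the proportions are 0.0878, 0.05366, 0.15122, 0.03415, 0.25366, 0.41951 (working shown to 5 dp, full precision carried).
D = 0.0878² + 0.05366² + 0.15122² + 0.03415² + 0.25366² + 0.41951² = 0.00771 + 0.00288 + 0.02287 + 0.00117 + 0.06434 + 0.17599 = 0.27496.
To 3 decimal places, D = 0.275.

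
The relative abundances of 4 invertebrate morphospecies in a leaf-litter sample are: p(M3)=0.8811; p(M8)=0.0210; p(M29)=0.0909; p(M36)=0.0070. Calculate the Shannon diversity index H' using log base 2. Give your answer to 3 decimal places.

0.643

Each pᵢ log₂ pᵢ term (working shown to 5 dp, full precision carried): 0.8811×(-0.18262)=-0.16091, 0.021×(-5.57347)=-0.11704, 0.0909×(-3.45958)=-0.31448, 0.007×(-7.15843)=-0.05011.
Sum = -0.64254, so H' = 0.643.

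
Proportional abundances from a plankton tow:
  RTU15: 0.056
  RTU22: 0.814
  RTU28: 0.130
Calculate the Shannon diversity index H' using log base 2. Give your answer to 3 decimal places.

0.857

Each pᵢ log₂ pᵢ term (working shown to 5 dp, full precision carried): 0.056×(-4.15843)=-0.23287, 0.814×(-0.29690)=-0.24168, 0.13×(-2.94342)=-0.38264.
Sum = -0.85719, so H' = 0.857.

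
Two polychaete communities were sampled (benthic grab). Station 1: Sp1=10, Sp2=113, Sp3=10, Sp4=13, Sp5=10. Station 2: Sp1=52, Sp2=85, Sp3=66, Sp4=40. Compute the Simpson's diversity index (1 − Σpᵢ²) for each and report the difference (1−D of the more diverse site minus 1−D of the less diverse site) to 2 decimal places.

Station 1: N=156, proportions 0.064103, 0.724359, 0.064103, 0.083333, 0.064103, giving 1−D = 0.456032 (working shown to 6 dp, full precision carried).
Station 2: N=243, proportions 0.213992, 0.349794, 0.271605, 0.164609, giving 1−D = 0.730986.
Difference = |0.456032 − 0.730986| = 0.274954, i.e. 0.27 to 2 decimal places.

0.27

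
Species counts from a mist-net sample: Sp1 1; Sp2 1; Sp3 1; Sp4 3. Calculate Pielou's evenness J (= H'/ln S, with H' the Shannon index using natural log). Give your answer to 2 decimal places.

Total N = 1+1+1+3 = 6, so the proportions are 0.1667, 0.1667, 0.1667, 0.5 (working shown to 4 dp, full precision carried).
H' = −Σ pᵢ ln pᵢ = −((-0.2986) + (-0.2986) + (-0.2986) + (-0.3466)) = 1.2425.
With S = 4 species, ln S = 1.3863, so J = 1.2425/1.3863 = 0.8962, i.e. 0.90 to 2 decimal places.

0.90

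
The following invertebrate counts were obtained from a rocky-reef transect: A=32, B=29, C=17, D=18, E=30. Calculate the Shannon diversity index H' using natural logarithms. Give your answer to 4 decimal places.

Total N = 32+29+17+18+30 = 126, so the proportions are 0.253968, 0.230159, 0.134921, 0.142857, 0.238095 (working shown to 6 dp, full precision carried).
Each pᵢ ln pᵢ term: 0.253968×(-1.370546)=-0.348075, 0.230159×(-1.468986)=-0.338100, 0.134921×(-2.003069)=-0.270255, 0.142857×(-1.945910)=-0.277987, 0.238095×(-1.435085)=-0.341687.
Sum = -1.576104, so H' = 1.5761.

1.5761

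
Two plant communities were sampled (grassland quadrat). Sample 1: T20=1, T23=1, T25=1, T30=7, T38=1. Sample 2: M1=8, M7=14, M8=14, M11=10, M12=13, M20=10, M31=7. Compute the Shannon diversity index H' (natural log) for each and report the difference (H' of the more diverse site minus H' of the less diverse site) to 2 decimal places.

0.76

Sample 1: N=11, proportions 0.09091, 0.09091, 0.09091, 0.63636, 0.09091, giving H' = 1.15959 (working shown to 5 dp, full precision carried).
Sample 2: N=76, proportions 0.10526, 0.18421, 0.18421, 0.13158, 0.17105, 0.13158, 0.09211, giving H' = 1.91565.
Difference = |1.15959 − 1.91565| = 0.75606, i.e. 0.76 to 2 decimal places.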